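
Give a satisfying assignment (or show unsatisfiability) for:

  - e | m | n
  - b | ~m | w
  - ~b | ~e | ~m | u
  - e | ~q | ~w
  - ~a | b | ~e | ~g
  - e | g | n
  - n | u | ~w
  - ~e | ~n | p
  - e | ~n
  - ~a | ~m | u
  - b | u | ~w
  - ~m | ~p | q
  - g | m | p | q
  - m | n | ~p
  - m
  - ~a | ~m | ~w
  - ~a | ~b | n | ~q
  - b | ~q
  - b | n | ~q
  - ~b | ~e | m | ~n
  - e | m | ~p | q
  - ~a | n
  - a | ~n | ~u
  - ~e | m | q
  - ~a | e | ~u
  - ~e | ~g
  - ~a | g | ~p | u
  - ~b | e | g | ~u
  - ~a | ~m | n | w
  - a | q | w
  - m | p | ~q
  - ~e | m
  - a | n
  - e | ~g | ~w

Unit clause (m) forces m = True.
Set p = True.
  then (~m | ~p | q) forces q = True.
  then (b | ~q) forces b = True.
Set u = True.
Set e = True.
  then (~e | ~g) forces g = False.
Try a = False:
  (a | ~n | ~u) forces n = False.
  clause (a | n) is falsified — backtrack.
So a = True.
  then (~a | ~m | ~w) forces w = False.
  then (~a | ~b | n | ~q) forces n = True.
All clauses satisfied.

p=T, u=T, e=T, a=T, n=T, q=T, b=T, m=T, g=F, w=F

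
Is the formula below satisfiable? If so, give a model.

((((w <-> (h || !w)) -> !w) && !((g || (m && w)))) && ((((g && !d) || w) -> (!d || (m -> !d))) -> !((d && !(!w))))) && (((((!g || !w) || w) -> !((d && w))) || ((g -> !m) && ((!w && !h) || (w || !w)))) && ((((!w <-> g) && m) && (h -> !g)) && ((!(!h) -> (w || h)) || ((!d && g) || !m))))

Case w = True: the formula simplifies to ((!h && !((g || m))) && ((!d || (m -> !d)) -> !d)) && ((!d || (g -> !m)) && ((!g && m) && (h -> !g))).
  m = True: the conjunct !((g || m)) becomes !((g || True)) = False.
  m = False: the conjunct m is False.
Case w = False: the formula simplifies to !g && (((g && m) && (h -> !g)) && ((!(!h) -> h) || ((!d && g) || !m))).
  g = True: the conjunct !g is False.
  g = False: the conjunct g is False.
Both cases fail — unsatisfiable.

The formula is unsatisfiable.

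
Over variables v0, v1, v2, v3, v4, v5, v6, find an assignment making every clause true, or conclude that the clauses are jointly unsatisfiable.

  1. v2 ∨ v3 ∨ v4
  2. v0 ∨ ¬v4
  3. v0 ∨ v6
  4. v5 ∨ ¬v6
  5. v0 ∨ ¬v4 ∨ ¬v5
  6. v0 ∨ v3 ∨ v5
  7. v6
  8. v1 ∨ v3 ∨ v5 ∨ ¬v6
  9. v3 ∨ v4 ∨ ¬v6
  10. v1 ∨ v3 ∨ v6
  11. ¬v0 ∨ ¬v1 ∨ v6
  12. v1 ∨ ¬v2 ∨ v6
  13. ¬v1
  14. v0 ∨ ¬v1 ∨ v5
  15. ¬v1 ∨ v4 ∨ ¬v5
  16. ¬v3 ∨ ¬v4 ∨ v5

Unit clause (v6) forces v6 = True.
Unit clause (¬v1) forces v1 = False.
In (v5 ∨ ¬v6) only v5 is left, so v5 = True.
Set v0 = True.
Set v2 = True.
Set v3 = False.
  then (v3 ∨ v4 ∨ ¬v6) forces v4 = True.
All clauses satisfied.

v0=T; v1=F; v2=T; v3=F; v4=T; v5=T; v6=T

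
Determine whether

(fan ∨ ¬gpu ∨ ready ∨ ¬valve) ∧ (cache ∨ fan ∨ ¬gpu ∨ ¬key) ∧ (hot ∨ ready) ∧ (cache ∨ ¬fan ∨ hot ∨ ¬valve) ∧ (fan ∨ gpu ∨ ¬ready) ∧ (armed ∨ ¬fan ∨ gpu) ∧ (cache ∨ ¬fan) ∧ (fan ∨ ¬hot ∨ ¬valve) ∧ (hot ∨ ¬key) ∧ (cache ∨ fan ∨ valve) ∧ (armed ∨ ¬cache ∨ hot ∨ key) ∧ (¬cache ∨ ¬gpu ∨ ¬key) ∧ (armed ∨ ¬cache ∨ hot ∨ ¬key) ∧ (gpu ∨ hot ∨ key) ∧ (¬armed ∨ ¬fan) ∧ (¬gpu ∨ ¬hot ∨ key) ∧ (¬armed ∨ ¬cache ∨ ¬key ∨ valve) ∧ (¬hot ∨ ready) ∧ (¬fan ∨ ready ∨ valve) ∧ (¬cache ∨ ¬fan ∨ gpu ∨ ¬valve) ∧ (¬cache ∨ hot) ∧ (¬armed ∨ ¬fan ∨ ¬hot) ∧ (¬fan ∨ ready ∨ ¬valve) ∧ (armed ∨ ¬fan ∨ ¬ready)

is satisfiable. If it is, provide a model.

Set fan = False.
Set armed = True.
Try ready = False:
  (hot ∨ ready) forces hot = True.
  clause (¬hot ∨ ready) is falsified — backtrack.
So ready = True.
  then (fan ∨ gpu ∨ ¬ready) forces gpu = True.
Set hot = False.
  then (hot ∨ ¬key) forces key = False.
  then (¬cache ∨ hot) forces cache = False.
  then (cache ∨ fan ∨ valve) forces valve = True.
All clauses satisfied.

fan: False; armed: True; ready: True; hot: False; key: False; cache: False; valve: True; gpu: True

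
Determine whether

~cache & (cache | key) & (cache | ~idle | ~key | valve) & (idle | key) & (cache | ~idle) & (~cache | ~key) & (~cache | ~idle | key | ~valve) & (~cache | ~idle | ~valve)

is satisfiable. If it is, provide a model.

Unit clause (~cache) forces cache = False.
In (cache | key) only key is left, so key = True.
In (cache | ~idle) only ~idle is left, so idle = False.
Set valve = True.
Check each clause:
  (~cache): ~cache holds.
  (cache | key): key holds.
  (cache | ~idle | ~key | valve): ~idle holds.
  (idle | key): key holds.
  (cache | ~idle): ~idle holds.
  (~cache | ~key): ~cache holds.
  (~cache | ~idle | key | ~valve): ~cache holds.
  (~cache | ~idle | ~valve): ~cache holds.
All clauses satisfied.

key = True, idle = False, cache = False, valve = True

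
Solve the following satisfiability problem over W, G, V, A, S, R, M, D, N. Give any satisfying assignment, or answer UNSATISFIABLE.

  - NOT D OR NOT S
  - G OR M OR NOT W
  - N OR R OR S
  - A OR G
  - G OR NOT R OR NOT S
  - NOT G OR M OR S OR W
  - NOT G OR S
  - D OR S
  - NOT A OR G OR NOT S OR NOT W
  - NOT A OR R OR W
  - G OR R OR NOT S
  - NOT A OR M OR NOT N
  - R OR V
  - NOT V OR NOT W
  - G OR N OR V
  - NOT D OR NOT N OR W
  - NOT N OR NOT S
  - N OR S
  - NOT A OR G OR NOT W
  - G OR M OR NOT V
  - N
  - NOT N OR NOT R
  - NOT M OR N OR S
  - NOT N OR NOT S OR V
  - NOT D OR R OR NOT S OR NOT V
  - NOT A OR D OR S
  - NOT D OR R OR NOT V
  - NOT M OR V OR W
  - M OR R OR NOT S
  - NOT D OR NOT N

Case N = True:
  (NOT N OR NOT S) forces S = False.
  (NOT G OR S) forces G = False.
  (A OR G) forces A = True.
  (D OR S) forces D = True.
  Clause (NOT D OR NOT N) is falsified — contradiction.
Case N = False:
  Clause (N) is falsified — contradiction.
Both cases fail, so the formula is unsatisfiable.

No satisfying assignment exists.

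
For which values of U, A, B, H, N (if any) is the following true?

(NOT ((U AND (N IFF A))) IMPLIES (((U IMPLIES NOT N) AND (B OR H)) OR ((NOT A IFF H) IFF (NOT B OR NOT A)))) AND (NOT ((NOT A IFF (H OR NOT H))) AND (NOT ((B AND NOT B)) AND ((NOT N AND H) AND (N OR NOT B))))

U: True, A: True, B: False, H: True, N: False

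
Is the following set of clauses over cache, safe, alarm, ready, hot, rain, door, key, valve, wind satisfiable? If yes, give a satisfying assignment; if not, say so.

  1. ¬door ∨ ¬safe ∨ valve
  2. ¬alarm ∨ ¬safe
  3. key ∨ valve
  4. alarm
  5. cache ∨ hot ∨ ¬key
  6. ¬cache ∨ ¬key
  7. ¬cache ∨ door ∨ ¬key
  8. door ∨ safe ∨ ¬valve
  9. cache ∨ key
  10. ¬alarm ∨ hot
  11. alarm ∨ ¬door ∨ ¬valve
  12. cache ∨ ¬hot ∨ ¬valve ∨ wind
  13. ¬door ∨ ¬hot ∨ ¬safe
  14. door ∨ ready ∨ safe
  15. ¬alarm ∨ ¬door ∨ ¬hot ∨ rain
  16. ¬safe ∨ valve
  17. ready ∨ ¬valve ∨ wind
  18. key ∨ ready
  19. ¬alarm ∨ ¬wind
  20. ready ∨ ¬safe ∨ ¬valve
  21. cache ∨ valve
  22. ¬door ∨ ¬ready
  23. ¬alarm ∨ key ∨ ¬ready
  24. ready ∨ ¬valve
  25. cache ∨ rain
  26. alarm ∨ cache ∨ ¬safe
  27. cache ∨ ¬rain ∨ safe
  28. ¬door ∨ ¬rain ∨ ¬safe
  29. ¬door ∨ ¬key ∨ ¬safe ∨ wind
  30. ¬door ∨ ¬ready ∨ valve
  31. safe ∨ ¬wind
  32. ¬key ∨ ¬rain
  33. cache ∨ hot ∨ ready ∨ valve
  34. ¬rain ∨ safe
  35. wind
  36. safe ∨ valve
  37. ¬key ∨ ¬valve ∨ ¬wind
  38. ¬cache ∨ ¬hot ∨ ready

No satisfying assignment exists.

Case wind = True:
  (alarm) forces alarm = True.
  Clause (¬alarm ∨ ¬wind) is falsified — contradiction.
Case wind = False:
  Clause (wind) is falsified — contradiction.
Both cases fail, so the formula is unsatisfiable.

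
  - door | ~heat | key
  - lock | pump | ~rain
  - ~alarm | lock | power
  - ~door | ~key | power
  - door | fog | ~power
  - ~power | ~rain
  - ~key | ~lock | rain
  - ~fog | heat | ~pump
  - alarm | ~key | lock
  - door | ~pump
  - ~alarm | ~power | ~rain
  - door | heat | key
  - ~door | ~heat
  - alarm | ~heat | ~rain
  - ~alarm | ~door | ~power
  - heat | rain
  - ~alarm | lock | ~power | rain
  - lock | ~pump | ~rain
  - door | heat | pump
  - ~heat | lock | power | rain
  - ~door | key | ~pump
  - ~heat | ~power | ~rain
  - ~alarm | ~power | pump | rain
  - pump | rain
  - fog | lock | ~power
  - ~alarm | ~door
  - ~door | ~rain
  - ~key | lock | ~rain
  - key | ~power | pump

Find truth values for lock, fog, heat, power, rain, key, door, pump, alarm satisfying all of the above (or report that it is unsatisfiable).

Set lock = True.
Set fog = True.
Set heat = True.
  then (~door | ~heat) forces door = False.
  then (door | ~heat | key) forces key = True.
  then (~key | ~lock | rain) forces rain = True.
  then (door | ~pump) forces pump = False.
  then (alarm | ~heat | ~rain) forces alarm = True.
  then (~heat | ~power | ~rain) forces power = False.
All clauses satisfied.

lock: True, fog: True, heat: True, power: False, rain: True, key: True, door: False, pump: False, alarm: True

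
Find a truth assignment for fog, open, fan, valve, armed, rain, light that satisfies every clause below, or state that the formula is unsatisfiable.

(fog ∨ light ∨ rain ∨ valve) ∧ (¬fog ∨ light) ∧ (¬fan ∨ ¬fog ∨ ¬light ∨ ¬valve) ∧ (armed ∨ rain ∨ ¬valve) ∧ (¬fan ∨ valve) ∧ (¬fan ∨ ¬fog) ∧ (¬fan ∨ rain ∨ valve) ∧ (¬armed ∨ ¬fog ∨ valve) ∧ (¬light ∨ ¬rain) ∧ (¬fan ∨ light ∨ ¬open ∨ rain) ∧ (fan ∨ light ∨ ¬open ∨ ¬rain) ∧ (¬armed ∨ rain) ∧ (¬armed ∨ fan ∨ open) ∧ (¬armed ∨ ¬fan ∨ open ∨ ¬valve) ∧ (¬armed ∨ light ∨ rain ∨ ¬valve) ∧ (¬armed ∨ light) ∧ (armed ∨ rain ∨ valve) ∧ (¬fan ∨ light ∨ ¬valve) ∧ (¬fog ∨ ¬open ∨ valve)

Set fog = False.
Set open = False.
Try fan = True:
  (¬fan ∨ valve) forces valve = True.
  (¬armed ∨ ¬fan ∨ open ∨ ¬valve) forces armed = False.
  (armed ∨ rain ∨ ¬valve) forces rain = True.
  (¬light ∨ ¬rain) forces light = False.
  clause (¬fan ∨ light ∨ ¬valve) is falsified — backtrack.
So fan = False.
  then (¬armed ∨ fan ∨ open) forces armed = False.
Set valve = False.
  then (armed ∨ rain ∨ valve) forces rain = True.
  then (¬light ∨ ¬rain) forces light = False.
All clauses satisfied.

fog=F; open=F; fan=F; valve=F; armed=F; rain=T; light=F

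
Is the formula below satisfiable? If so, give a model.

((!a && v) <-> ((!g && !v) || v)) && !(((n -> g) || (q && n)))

q = False, g = False, n = True, a = False, v = True

  (!a && v) <-> ((!g && !v) || v) = True
    !a && v = True
      !a = True
    (!g && !v) || v = True
      !g && !v = False
        !g = True
        !v = False
  !(((n -> g) || (q && n))) = True
    (n -> g) || (q && n) = False
      n -> g = False
      q && n = False
Both conjuncts True, so the formula holds.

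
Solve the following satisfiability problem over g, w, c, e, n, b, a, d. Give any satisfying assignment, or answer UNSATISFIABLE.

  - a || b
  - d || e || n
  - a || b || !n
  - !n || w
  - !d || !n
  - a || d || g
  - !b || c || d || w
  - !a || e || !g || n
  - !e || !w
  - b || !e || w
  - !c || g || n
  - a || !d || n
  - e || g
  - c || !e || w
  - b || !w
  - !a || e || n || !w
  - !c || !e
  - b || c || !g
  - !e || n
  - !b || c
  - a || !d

Try g = False:
  (e || g) forces e = True.
  (!e || !w) forces w = False.
  (!n || w) forces n = False.
  clause (!e || n) is falsified — backtrack.
So g = True.
Try w = False:
  (!n || w) forces n = False.
  (!e || n) forces e = False.
  (d || e || n) forces d = True.
  (!a || e || !g || n) forces a = False.
  clause (a || !d || n) is falsified — backtrack.
So w = True.
  then (!e || !w) forces e = False.
  then (b || !w) forces b = True.
  then (!b || c) forces c = True.
Try n = False:
  (d || e || n) forces d = True.
  (!a || e || !g || n) forces a = False.
  clause (a || !d || n) is falsified — backtrack.
So n = True.
  then (!d || !n) forces d = False.
Set a = True.
All clauses satisfied.

g: True, w: True, c: True, e: False, n: True, b: True, a: True, d: False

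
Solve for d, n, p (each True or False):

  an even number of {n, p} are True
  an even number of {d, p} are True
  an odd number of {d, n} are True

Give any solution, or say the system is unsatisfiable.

Adding constraints 1, 2, 3 mod 2: every variable appears an even number of times on the left, so the left side is 0.
But the right sides sum to 1 (mod 2). 0 ≠ 1 — the system is inconsistent.

UNSATISFIABLE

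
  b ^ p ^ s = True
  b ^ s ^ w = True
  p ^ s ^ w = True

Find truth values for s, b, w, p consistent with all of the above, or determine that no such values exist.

s=T; b=F; w=F; p=F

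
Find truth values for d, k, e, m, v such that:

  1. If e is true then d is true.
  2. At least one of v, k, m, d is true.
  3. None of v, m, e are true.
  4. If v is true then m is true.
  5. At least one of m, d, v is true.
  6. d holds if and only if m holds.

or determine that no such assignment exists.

Case e = True:
  Constraint (3) is violated (e=T) — contradiction.
Case e = False:
  (3) forces v = False.
  (3) forces m = False.
  (5) with m=F, v=F forces d = True.
  Constraint (6) is violated (d=T, m=F) — contradiction.
Both cases fail — unsatisfiable.

No satisfying assignment exists.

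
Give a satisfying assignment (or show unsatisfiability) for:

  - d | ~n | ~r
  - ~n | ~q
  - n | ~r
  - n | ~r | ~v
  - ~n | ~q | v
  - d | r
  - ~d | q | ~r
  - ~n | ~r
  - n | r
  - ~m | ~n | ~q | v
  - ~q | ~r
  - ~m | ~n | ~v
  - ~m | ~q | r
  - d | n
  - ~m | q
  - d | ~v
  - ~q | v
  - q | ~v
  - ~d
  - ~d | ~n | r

Unsatisfiable — no assignment works.

Case d = True:
  Clause (~d) is falsified — contradiction.
Case d = False:
  (d | r) forces r = True.
  (d | ~n | ~r) forces n = False.
  Clause (n | ~r) is falsified — contradiction.
Both cases fail, so the formula is unsatisfiable.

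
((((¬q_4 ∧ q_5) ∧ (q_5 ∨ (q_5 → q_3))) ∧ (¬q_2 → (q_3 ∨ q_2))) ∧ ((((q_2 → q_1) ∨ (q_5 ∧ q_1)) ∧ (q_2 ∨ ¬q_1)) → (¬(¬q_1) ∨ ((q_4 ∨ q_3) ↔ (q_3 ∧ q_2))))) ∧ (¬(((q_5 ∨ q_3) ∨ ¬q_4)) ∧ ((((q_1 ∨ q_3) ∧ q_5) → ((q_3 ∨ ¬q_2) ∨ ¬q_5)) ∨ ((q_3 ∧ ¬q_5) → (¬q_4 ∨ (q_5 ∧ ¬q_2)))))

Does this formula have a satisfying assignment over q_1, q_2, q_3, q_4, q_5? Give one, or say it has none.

Case q_4 = True: the conjunct ¬q_4 is False.
Case q_4 = False: the conjunct ¬(((q_5 ∨ q_3) ∨ ¬q_4)) becomes ¬(((q_5 ∨ q_3) ∨ True)) = False.
Both cases fail — unsatisfiable.

The formula is unsatisfiable.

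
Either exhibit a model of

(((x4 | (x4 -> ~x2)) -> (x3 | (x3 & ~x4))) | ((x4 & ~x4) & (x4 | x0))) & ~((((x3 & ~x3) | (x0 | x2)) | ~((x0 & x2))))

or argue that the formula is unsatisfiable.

The formula is unsatisfiable.

The conjunct ~((((x3 & ~x3) | (x0 | x2)) | ~((x0 & x2)))) is unsatisfiable on its own:
  x0=F, x2=F, x3=F: evaluates to False.
  x0=F, x2=F, x3=T: evaluates to False.
  x0=F, x2=T, x3=F: evaluates to False.
  x0=F, x2=T, x3=T: evaluates to False.
  x0=T, x2=F, x3=F: evaluates to False.
  x0=T, x2=F, x3=T: evaluates to False.
  x0=T, x2=T, x3=F: evaluates to False.
  x0=T, x2=T, x3=T: evaluates to False.
So the whole conjunction is unsatisfiable.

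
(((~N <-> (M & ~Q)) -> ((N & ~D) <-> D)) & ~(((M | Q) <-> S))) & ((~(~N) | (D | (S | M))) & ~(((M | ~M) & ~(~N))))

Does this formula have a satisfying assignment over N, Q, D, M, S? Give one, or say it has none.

N=F, Q=F, D=F, M=F, S=T

  ((~N <-> (M & ~Q)) -> ((N & ~D) <-> D)) & ~(((M | Q) <-> S)) = True
    (~N <-> (M & ~Q)) -> ((N & ~D) <-> D) = True
      ~N <-> (M & ~Q) = False
        ~N = True
        M & ~Q = False
          ~Q = True
      (N & ~D) <-> D = True
        N & ~D = False
          ~D = True
    ~(((M | Q) <-> S)) = True
      (M | Q) <-> S = False
        M | Q = False
  (~(~N) | (D | (S | M))) & ~(((M | ~M) & ~(~N))) = True
    ~(~N) | (D | (S | M)) = True
      ~(~N) = False
        ~N = True
      D | (S | M) = True
        S | M = True
    ~(((M | ~M) & ~(~N))) = True
      (M | ~M) & ~(~N) = False
        M | ~M = True
          ~M = True
        ~(~N) = False
          ~N = True
Both conjuncts True, so the formula holds.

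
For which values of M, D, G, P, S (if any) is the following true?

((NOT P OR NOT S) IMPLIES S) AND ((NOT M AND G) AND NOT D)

M = False, D = False, G = True, P = False, S = True

  (NOT P OR NOT S) IMPLIES S = True
    NOT P OR NOT S = True
      NOT P = True
      NOT S = False
  (NOT M AND G) AND NOT D = True
    NOT M AND G = True
      NOT M = True
    NOT D = True
Both conjuncts True, so the formula holds.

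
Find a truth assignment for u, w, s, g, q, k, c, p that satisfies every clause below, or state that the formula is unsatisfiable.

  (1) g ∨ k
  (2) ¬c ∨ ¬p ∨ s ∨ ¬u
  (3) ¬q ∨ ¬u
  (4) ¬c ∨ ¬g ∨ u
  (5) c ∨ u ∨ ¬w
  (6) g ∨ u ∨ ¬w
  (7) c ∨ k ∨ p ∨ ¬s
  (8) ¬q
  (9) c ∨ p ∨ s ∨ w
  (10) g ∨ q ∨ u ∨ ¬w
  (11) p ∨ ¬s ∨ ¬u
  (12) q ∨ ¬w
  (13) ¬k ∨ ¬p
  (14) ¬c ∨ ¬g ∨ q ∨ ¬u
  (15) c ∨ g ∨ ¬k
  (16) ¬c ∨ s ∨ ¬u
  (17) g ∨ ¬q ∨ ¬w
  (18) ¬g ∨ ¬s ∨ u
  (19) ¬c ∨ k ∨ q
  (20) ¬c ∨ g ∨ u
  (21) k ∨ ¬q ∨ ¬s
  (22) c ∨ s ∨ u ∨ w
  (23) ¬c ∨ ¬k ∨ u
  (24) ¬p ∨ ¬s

Unit clause (¬q) forces q = False.
In (q ∨ ¬w) only ¬w is left, so w = False.
Set u = True.
Try s = True:
  (p ∨ ¬s ∨ ¬u) forces p = True.
  clause (¬p ∨ ¬s) is falsified — backtrack.
So s = False.
  then (¬c ∨ s ∨ ¬u) forces c = False.
  then (c ∨ p ∨ s ∨ w) forces p = True.
  then (¬k ∨ ¬p) forces k = False.
  then (g ∨ k) forces g = True.
All clauses satisfied.

u = True; w = False; s = False; g = True; q = False; k = False; c = False; p = True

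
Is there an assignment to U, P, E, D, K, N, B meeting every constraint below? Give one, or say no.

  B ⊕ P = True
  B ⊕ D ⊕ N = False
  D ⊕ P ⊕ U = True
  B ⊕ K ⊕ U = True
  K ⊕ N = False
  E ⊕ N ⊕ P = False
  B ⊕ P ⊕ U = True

U: False, P: False, E: False, D: True, K: False, N: False, B: True

B ⊕ P = T ⊕ F = True ✓
B ⊕ D ⊕ N = T ⊕ T ⊕ F = False ✓
D ⊕ P ⊕ U = T ⊕ F ⊕ F = True ✓
B ⊕ K ⊕ U = T ⊕ F ⊕ F = True ✓
K ⊕ N = F ⊕ F = False ✓
E ⊕ N ⊕ P = F ⊕ F ⊕ F = False ✓
B ⊕ P ⊕ U = T ⊕ F ⊕ F = True ✓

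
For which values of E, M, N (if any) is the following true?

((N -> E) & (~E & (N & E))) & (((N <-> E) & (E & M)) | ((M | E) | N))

Case E = True: the conjunct ~E is False.
Case E = False: the conjunct E is False.
Both cases fail — unsatisfiable.

Unsatisfiable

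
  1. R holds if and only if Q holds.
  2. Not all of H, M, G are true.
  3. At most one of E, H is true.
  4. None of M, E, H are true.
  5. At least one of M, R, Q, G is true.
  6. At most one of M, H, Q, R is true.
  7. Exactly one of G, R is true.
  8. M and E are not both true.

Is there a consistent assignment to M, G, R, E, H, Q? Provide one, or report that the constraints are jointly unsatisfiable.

M = False, G = True, R = False, E = False, H = False, Q = False

  (1) R=F, Q=F — same ✓
  (2) {H, M, G}: 1/3 true — not all ✓
  (3) {E, H}: 0 true — at most one ✓
  (4) {M, E, H}: 0 true — none ✓
  (5) {M, R, Q, G}: 1 true — at least one ✓
  (6) {M, H, Q, R}: 0 true — at most one ✓
  (7) {G, R}: 1 true — exactly one ✓
  (8) M=F, E=F — not both ✓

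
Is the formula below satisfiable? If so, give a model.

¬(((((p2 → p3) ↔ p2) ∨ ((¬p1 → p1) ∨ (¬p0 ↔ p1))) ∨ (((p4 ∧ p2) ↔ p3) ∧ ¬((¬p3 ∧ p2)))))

p0 = False, p1 = False, p2 = True, p3 = False, p4 = True

  ¬(((((p2 → p3) ↔ p2) ∨ ((¬p1 → p1) ∨ (¬p0 ↔ p1))) ∨ (((p4 ∧ p2) ↔ p3) ∧ ¬((¬p3 ∧ p2))))) = True
    (((p2 → p3) ↔ p2) ∨ ((¬p1 → p1) ∨ (¬p0 ↔ p1))) ∨ (((p4 ∧ p2) ↔ p3) ∧ ¬((¬p3 ∧ p2))) = False
      ((p2 → p3) ↔ p2) ∨ ((¬p1 → p1) ∨ (¬p0 ↔ p1)) = False
        (p2 → p3) ↔ p2 = False
          p2 → p3 = False
        (¬p1 → p1) ∨ (¬p0 ↔ p1) = False
          ¬p1 → p1 = False
            ¬p1 = True
          ¬p0 ↔ p1 = False
            ¬p0 = True
      ((p4 ∧ p2) ↔ p3) ∧ ¬((¬p3 ∧ p2)) = False
        (p4 ∧ p2) ↔ p3 = False
          p4 ∧ p2 = True
        ¬((¬p3 ∧ p2)) = False
          ¬p3 ∧ p2 = True
            ¬p3 = True
The formula evaluates to True.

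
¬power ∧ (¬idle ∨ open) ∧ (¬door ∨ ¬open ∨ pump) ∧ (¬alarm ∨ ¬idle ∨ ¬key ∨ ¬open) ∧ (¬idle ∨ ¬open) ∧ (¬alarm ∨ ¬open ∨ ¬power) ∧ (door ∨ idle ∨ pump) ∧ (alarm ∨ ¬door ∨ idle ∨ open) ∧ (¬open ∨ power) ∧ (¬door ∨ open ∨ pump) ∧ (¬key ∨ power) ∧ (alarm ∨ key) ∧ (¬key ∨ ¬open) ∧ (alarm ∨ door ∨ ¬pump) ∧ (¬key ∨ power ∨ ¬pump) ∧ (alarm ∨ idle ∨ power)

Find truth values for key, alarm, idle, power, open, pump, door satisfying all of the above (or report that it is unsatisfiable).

key: False, alarm: True, idle: False, power: False, open: False, pump: True, door: True

Unit clause (¬power) forces power = False.
In (¬open ∨ power) only ¬open is left, so open = False.
In (¬key ∨ power) only ¬key is left, so key = False.
In (alarm ∨ key) only alarm is left, so alarm = True.
In (¬idle ∨ open) only ¬idle is left, so idle = False.
Try pump = False:
  (door ∨ idle ∨ pump) forces door = True.
  clause (¬door ∨ open ∨ pump) is falsified — backtrack.
So pump = True.
Set door = True.
All clauses satisfied.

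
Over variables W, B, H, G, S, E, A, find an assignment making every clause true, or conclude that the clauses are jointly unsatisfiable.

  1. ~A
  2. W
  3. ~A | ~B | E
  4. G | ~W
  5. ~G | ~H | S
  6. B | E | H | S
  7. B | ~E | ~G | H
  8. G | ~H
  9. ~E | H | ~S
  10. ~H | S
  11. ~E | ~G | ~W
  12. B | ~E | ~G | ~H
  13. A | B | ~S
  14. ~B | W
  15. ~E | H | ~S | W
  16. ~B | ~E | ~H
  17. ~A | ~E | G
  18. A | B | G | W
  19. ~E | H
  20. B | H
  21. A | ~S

Unit clause (~A) forces A = False.
Unit clause (W) forces W = True.
In (G | ~W) only G is left, so G = True.
In (~E | ~G | ~W) only ~E is left, so E = False.
In (A | ~S) only ~S is left, so S = False.
In (~G | ~H | S) only ~H is left, so H = False.
In (B | E | H | S) only B is left, so B = True.
All clauses satisfied.

W = True, B = True, H = False, G = True, S = False, E = False, A = False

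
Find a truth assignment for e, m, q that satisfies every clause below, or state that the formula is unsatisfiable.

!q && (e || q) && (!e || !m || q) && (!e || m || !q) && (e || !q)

Unit clause (!q) forces q = False.
In (e || q) only e is left, so e = True.
In (!e || !m || q) only !m is left, so m = False.
Check each clause:
  (!q): !q holds.
  (e || q): e holds.
  (!e || !m || q): !m holds.
  (!e || m || !q): !q holds.
  (e || !q): e holds.
All clauses satisfied.

e=T, m=F, q=F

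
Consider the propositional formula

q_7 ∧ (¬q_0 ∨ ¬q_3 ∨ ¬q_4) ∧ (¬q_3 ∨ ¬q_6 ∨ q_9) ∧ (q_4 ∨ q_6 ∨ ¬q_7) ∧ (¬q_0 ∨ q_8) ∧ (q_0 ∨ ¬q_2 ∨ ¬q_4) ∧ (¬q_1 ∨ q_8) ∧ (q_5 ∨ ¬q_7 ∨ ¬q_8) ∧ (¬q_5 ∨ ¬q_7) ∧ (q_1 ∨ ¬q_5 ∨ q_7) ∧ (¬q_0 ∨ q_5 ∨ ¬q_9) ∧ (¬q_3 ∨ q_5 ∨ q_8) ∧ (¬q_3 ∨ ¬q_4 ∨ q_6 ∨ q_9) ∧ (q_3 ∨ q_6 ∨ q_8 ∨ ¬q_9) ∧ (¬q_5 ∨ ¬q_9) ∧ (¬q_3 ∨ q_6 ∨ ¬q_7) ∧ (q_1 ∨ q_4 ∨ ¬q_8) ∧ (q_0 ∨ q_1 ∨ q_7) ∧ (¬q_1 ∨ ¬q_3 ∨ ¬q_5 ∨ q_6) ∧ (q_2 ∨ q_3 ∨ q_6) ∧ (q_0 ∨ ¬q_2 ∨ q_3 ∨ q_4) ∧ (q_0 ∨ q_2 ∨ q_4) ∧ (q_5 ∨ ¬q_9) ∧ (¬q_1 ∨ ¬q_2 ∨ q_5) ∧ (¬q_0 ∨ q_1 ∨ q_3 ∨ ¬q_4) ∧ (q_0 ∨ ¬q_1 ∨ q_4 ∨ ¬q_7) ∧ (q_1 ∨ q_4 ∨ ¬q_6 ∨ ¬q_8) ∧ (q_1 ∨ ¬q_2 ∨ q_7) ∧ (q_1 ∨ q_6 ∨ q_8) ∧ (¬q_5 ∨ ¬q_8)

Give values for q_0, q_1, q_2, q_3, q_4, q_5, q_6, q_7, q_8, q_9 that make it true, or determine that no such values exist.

q_0: False, q_1: False, q_2: False, q_3: False, q_4: True, q_5: False, q_6: True, q_7: True, q_8: False, q_9: False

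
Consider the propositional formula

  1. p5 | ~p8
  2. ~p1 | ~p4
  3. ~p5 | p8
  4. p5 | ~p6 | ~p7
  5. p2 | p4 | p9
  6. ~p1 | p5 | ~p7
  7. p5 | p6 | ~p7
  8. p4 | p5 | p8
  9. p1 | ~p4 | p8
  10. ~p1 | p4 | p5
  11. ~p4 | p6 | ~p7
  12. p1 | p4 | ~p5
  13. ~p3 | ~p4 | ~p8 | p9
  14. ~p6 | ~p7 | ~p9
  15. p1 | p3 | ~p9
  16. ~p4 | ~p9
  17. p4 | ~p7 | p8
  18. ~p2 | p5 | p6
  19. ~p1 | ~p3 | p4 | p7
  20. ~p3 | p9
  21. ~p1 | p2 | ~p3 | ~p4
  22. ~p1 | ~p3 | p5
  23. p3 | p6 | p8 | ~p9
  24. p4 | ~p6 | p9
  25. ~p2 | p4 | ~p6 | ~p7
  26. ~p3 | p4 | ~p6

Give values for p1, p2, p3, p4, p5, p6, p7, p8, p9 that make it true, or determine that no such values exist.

Set p1 = True.
  then (~p1 | ~p4) forces p4 = False.
  then (~p1 | p4 | p5) forces p5 = True.
  then (~p5 | p8) forces p8 = True.
Set p2 = True.
Set p3 = False.
Set p6 = False.
Set p7 = True.
Set p9 = False.
All clauses satisfied.

p1 = True, p2 = True, p3 = False, p4 = False, p5 = True, p6 = False, p7 = True, p8 = True, p9 = False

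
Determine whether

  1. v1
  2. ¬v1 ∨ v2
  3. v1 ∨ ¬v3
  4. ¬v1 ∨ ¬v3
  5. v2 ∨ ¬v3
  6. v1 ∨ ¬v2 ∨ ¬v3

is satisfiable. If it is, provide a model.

v1: True, v2: True, v3: False

Unit clause (v1) forces v1 = True.
In (¬v1 ∨ v2) only v2 is left, so v2 = True.
In (¬v1 ∨ ¬v3) only ¬v3 is left, so v3 = False.
Check each clause:
  (v1): v1 holds.
  (¬v1 ∨ v2): v2 holds.
  (v1 ∨ ¬v3): v1 holds.
  (¬v1 ∨ ¬v3): ¬v3 holds.
  (v2 ∨ ¬v3): v2 holds.
  (v1 ∨ ¬v2 ∨ ¬v3): v1 holds.
All clauses satisfied.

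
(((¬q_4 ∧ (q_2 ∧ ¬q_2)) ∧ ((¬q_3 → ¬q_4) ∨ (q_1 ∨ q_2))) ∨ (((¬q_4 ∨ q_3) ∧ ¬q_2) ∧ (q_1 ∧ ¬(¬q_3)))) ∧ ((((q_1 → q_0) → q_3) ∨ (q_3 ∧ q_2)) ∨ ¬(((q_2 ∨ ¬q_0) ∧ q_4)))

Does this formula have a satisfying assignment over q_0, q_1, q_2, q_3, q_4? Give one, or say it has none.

q_0 = True; q_1 = True; q_2 = False; q_3 = True; q_4 = False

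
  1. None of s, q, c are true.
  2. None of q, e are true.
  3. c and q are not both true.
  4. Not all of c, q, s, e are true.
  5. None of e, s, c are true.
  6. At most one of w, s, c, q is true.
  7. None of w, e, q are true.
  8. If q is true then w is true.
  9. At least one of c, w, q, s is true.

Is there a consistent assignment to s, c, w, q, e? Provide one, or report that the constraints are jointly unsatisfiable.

Case w = True:
  Constraint (7) is violated (w=T) — contradiction.
Case w = False:
  (1) forces s = False.
  (1) forces q = False.
  (1) forces c = False.
  Constraint (9) is violated (c=F, w=F, q=F, s=F) — contradiction.
Both cases fail — unsatisfiable.

The formula is unsatisfiable.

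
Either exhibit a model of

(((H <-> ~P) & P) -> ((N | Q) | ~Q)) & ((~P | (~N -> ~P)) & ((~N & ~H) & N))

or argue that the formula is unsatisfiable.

UNSATISFIABLE

Case N = True: the conjunct ~N is False.
Case N = False: the conjunct N is False.
Both cases fail — unsatisfiable.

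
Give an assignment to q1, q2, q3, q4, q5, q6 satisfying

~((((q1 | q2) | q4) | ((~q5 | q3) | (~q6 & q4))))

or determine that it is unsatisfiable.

q1 = False, q2 = False, q3 = False, q4 = False, q5 = True, q6 = True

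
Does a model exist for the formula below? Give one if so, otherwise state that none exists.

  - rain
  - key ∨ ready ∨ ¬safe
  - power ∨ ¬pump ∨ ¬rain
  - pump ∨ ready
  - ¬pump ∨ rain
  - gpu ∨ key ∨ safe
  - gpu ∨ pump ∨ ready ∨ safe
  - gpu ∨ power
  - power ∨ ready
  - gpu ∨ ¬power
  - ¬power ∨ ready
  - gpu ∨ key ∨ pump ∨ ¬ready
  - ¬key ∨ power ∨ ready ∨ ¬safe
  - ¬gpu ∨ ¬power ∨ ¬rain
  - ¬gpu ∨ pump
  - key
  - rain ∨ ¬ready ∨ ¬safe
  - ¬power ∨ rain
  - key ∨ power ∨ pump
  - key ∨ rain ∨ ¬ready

Case gpu = True:
  (rain) forces rain = True.
  (¬gpu ∨ ¬power ∨ ¬rain) forces power = False.
  (power ∨ ¬pump ∨ ¬rain) forces pump = False.
  Clause (¬gpu ∨ pump) is falsified — contradiction.
Case gpu = False:
  (rain) forces rain = True.
  (gpu ∨ power) forces power = True.
  Clause (gpu ∨ ¬power) is falsified — contradiction.
Both cases fail, so the formula is unsatisfiable.

The formula is unsatisfiable.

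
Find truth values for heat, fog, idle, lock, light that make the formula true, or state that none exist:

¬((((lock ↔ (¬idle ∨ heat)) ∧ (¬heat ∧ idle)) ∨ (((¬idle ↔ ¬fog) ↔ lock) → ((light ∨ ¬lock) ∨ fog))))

heat=F; fog=F; idle=F; lock=T; light=F

  ¬((((lock ↔ (¬idle ∨ heat)) ∧ (¬heat ∧ idle)) ∨ (((¬idle ↔ ¬fog) ↔ lock) → ((light ∨ ¬lock) ∨ fog)))) = True
    ((lock ↔ (¬idle ∨ heat)) ∧ (¬heat ∧ idle)) ∨ (((¬idle ↔ ¬fog) ↔ lock) → ((light ∨ ¬lock) ∨ fog)) = False
      (lock ↔ (¬idle ∨ heat)) ∧ (¬heat ∧ idle) = False
        lock ↔ (¬idle ∨ heat) = True
          ¬idle ∨ heat = True
            ¬idle = True
        ¬heat ∧ idle = False
          ¬heat = True
      ((¬idle ↔ ¬fog) ↔ lock) → ((light ∨ ¬lock) ∨ fog) = False
        (¬idle ↔ ¬fog) ↔ lock = True
          ¬idle ↔ ¬fog = True
            ¬idle = True
            ¬fog = True
        (light ∨ ¬lock) ∨ fog = False
          light ∨ ¬lock = False
            ¬lock = False
The formula evaluates to True.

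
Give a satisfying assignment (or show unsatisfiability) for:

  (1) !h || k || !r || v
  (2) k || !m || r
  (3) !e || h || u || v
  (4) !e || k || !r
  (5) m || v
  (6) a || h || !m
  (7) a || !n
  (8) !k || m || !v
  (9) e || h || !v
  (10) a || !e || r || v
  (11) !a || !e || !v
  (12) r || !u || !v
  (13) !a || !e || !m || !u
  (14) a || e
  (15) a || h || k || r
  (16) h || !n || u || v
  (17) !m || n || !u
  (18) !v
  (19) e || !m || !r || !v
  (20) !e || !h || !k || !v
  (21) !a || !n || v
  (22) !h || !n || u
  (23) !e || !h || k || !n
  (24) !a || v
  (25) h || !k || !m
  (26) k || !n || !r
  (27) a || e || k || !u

n: False, h: True, v: False, m: True, e: True, u: False, r: True, k: True, a: False

Unit clause (!v) forces v = False.
In (!a || v) only !a is left, so a = False.
In (m || v) only m is left, so m = True.
In (a || h || !m) only h is left, so h = True.
In (a || !n) only !n is left, so n = False.
In (a || e) only e is left, so e = True.
In (!m || n || !u) only !u is left, so u = False.
In (a || !e || r || v) only r is left, so r = True.
In (!h || k || !r || v) only k is left, so k = True.
All clauses satisfied.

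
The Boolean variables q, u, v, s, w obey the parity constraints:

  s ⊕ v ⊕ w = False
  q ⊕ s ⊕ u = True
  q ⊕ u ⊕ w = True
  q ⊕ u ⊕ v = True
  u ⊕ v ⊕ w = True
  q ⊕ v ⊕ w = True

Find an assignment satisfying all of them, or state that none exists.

Adding constraints 1, 2, 3, 4, 5, 6 mod 2: every variable appears an even number of times on the left, so the left side is 0.
But the right sides sum to 1 (mod 2). 0 ≠ 1 — the system is inconsistent.

Unsatisfiable — no assignment works.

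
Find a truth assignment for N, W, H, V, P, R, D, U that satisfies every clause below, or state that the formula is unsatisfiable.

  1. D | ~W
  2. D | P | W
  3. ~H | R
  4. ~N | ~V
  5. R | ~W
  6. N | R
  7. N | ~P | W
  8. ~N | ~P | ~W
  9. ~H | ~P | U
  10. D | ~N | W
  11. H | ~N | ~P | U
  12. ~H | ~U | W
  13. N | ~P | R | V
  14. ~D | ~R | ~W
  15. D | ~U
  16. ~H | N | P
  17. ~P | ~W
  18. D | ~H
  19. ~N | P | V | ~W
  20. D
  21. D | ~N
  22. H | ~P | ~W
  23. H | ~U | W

Unit clause (D) forces D = True.
Set N = False.
  then (N | R) forces R = True.
  then (~D | ~R | ~W) forces W = False.
  then (N | ~P | W) forces P = False.
  then (~H | N | P) forces H = False.
  then (H | ~U | W) forces U = False.
Set V = False.
All clauses satisfied.

N = False; W = False; H = False; V = False; P = False; R = True; D = True; U = False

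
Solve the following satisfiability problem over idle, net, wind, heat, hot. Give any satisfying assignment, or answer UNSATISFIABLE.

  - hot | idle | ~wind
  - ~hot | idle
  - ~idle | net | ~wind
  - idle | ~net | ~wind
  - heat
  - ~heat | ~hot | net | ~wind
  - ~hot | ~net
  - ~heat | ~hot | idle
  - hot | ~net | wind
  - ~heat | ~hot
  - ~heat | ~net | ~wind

Unit clause (heat) forces heat = True.
In (~heat | ~hot) only ~hot is left, so hot = False.
Set idle = False.
  then (hot | idle | ~wind) forces wind = False.
  then (hot | ~net | wind) forces net = False.
All clauses satisfied.

idle = False; net = False; wind = False; heat = True; hot = False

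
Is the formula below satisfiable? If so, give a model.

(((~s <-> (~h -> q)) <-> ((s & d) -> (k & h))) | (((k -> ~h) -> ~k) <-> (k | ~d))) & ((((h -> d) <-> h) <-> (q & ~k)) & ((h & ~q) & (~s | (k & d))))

q = False, h = True, d = False, s = False, k = False

  ((~s <-> (~h -> q)) <-> ((s & d) -> (k & h))) | (((k -> ~h) -> ~k) <-> (k | ~d)) = True
    (~s <-> (~h -> q)) <-> ((s & d) -> (k & h)) = True
      ~s <-> (~h -> q) = True
        ~s = True
        ~h -> q = True
          ~h = False
      (s & d) -> (k & h) = True
        s & d = False
        k & h = False
    ((k -> ~h) -> ~k) <-> (k | ~d) = True
      (k -> ~h) -> ~k = True
        k -> ~h = True
          ~h = False
        ~k = True
      k | ~d = True
        ~d = True
  (((h -> d) <-> h) <-> (q & ~k)) & ((h & ~q) & (~s | (k & d))) = True
    ((h -> d) <-> h) <-> (q & ~k) = True
      (h -> d) <-> h = False
        h -> d = False
      q & ~k = False
        ~k = True
    (h & ~q) & (~s | (k & d)) = True
      h & ~q = True
        ~q = True
      ~s | (k & d) = True
        ~s = True
        k & d = False
Both conjuncts True, so the formula holds.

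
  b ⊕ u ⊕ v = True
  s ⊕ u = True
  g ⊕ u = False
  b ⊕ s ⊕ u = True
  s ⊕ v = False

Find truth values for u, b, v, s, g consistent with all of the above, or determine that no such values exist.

u: True; b: False; v: False; s: False; g: True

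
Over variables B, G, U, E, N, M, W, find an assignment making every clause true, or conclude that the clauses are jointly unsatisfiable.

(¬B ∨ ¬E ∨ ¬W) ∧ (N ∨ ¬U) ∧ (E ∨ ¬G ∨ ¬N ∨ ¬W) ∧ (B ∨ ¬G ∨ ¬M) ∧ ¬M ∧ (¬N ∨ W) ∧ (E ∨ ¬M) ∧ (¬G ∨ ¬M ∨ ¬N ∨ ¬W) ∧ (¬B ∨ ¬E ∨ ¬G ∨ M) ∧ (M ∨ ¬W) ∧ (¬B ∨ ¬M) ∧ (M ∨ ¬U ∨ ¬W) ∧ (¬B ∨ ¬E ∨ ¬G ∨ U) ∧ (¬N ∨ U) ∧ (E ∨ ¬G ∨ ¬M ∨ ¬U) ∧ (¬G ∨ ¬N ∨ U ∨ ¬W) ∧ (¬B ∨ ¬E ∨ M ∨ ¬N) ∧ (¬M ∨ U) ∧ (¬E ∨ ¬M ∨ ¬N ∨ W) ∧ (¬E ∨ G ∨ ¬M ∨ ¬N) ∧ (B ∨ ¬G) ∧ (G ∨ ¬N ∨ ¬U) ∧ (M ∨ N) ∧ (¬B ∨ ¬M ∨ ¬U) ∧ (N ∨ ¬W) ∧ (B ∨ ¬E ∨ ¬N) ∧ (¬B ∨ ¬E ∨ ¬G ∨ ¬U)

The formula is unsatisfiable.

Case M = True:
  Clause (¬M) is falsified — contradiction.
Case M = False:
  (M ∨ ¬W) forces W = False.
  (¬N ∨ W) forces N = False.
  Clause (M ∨ N) is falsified — contradiction.
Both cases fail, so the formula is unsatisfiable.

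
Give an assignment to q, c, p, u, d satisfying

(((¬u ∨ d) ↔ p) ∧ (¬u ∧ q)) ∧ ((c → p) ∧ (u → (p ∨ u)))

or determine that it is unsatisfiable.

q: True, c: False, p: True, u: False, d: True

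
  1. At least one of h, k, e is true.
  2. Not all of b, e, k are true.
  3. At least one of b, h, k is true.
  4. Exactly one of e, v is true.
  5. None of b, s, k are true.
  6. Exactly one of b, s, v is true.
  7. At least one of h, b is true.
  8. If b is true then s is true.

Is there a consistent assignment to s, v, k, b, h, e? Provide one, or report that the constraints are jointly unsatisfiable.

s = False; v = True; k = False; b = False; h = True; e = False

  (1) {h, k, e}: 1 true — at least one ✓
  (2) {b, e, k}: 0/3 true — not all ✓
  (3) {b, h, k}: 1 true — at least one ✓
  (4) {e, v}: 1 true — exactly one ✓
  (5) {b, s, k}: 0 true — none ✓
  (6) {b, s, v}: 1 true — exactly one ✓
  (7) {h, b}: 1 true — at least one ✓
  (8) b=F ⇒ s: vacuous ✓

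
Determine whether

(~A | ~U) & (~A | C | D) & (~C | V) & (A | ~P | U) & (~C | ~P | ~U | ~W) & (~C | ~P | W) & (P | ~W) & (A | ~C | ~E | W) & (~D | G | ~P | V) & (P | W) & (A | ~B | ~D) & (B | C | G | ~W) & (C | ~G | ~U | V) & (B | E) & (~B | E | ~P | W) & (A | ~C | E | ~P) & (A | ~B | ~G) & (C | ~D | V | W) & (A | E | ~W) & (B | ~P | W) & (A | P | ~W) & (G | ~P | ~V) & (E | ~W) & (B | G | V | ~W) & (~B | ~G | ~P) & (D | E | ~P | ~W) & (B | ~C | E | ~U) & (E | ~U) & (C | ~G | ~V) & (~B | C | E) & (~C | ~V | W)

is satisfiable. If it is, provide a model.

C = True, A = True, U = False, B = False, P = True, D = True, W = True, V = True, E = True, G = True

Set C = True.
  then (~C | V) forces V = True.
  then (~C | ~V | W) forces W = True.
  then (P | ~W) forces P = True.
  then (G | ~P | ~V) forces G = True.
  then (E | ~W) forces E = True.
  then (~B | ~G | ~P) forces B = False.
  then (~C | ~P | ~U | ~W) forces U = False.
  then (A | ~P | U) forces A = True.
Set D = True.
All clauses satisfied.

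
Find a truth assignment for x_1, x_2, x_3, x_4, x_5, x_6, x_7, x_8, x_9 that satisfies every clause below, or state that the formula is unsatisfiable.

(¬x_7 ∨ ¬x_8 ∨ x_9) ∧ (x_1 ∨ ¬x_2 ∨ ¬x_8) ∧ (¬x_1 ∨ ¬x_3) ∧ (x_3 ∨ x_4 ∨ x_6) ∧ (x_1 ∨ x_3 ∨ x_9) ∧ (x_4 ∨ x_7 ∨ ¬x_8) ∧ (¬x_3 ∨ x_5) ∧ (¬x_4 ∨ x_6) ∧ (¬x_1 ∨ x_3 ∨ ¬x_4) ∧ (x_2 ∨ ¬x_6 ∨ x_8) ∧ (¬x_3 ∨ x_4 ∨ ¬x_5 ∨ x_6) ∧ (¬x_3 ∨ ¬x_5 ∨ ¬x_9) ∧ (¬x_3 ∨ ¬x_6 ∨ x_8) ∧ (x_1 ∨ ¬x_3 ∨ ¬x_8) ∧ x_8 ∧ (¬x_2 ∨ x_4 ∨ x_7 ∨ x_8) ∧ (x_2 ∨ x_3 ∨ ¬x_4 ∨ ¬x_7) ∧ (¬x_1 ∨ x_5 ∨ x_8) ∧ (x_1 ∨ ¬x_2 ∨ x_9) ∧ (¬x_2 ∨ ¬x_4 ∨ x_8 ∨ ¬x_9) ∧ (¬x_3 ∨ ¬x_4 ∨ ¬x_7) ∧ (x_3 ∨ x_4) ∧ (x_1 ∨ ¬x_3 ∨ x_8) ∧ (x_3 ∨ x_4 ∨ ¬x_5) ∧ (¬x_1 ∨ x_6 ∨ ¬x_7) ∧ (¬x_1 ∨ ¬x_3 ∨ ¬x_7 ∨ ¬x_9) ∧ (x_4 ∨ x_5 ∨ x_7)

x_1=F, x_2=F, x_3=F, x_4=T, x_5=F, x_6=T, x_7=F, x_8=T, x_9=T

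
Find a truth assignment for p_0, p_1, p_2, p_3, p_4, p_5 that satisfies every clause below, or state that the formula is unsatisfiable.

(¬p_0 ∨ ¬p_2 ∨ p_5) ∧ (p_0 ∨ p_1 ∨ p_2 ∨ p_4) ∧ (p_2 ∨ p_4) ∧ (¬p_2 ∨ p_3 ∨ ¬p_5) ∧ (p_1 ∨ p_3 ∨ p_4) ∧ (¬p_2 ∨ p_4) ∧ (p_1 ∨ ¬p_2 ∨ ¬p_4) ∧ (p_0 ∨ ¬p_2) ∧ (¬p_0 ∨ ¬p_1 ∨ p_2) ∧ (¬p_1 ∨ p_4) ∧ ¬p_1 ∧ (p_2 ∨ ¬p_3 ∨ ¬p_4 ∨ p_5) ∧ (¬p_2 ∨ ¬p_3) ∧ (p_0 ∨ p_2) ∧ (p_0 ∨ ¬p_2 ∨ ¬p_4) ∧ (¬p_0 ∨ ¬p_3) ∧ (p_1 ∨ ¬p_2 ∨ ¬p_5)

Unit clause (¬p_1) forces p_1 = False.
Try p_0 = False:
  (p_0 ∨ ¬p_2) forces p_2 = False.
  clause (p_0 ∨ p_2) is falsified — backtrack.
So p_0 = True.
  then (¬p_0 ∨ ¬p_3) forces p_3 = False.
  then (p_1 ∨ p_3 ∨ p_4) forces p_4 = True.
  then (p_1 ∨ ¬p_2 ∨ ¬p_4) forces p_2 = False.
Set p_5 = True.
All clauses satisfied.

p_0: True; p_1: False; p_2: False; p_3: False; p_4: True; p_5: True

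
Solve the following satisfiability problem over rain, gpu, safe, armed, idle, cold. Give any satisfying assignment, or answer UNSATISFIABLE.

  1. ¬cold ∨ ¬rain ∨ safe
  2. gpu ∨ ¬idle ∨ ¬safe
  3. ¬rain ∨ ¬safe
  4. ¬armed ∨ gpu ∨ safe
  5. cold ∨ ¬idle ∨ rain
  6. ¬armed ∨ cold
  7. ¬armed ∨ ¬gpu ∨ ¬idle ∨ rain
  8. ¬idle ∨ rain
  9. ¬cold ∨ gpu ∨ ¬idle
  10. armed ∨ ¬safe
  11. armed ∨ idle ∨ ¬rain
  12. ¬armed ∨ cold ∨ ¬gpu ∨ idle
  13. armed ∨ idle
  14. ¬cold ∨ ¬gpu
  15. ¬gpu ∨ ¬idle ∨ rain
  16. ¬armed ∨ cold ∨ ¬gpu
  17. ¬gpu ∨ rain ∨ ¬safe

Set rain = True.
  then (¬rain ∨ ¬safe) forces safe = False.
  then (¬cold ∨ ¬rain ∨ safe) forces cold = False.
  then (¬armed ∨ cold) forces armed = False.
  then (armed ∨ idle ∨ ¬rain) forces idle = True.
Set gpu = True.
All clauses satisfied.

rain = True, gpu = True, safe = False, armed = False, idle = True, cold = False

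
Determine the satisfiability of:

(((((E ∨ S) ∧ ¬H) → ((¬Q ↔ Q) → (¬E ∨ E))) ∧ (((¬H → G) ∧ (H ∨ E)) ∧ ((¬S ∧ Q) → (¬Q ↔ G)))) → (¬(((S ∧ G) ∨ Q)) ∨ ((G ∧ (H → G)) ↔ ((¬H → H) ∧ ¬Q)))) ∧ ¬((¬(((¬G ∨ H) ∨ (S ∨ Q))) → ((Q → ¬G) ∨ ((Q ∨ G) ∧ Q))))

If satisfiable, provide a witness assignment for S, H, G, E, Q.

The conjunct ¬((¬(((¬G ∨ H) ∨ (S ∨ Q))) → ((Q → ¬G) ∨ ((Q ∨ G) ∧ Q)))) is unsatisfiable on its own:
  Q = True: this becomes ¬((False → True)) = False.
  Q = False: this becomes ¬((¬(((¬G ∨ H) ∨ S)) → True)) = False.
So the whole conjunction is unsatisfiable.

Unsatisfiable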